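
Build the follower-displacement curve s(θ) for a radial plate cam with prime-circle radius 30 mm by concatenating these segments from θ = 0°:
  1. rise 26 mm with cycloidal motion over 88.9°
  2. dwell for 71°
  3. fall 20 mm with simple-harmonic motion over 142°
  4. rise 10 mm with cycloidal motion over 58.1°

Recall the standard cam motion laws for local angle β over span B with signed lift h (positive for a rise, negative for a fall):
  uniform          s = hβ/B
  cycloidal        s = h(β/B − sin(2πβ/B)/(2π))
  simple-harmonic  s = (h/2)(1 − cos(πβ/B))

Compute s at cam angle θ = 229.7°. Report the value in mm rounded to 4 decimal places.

seg 1 [0°–88.9°] cycloidal, h=26: full span → s += 26 → s = 26.0000
seg 2 [88.9°–159.9°] dwell: s stays 26.0000
seg 3 [159.9°–301.9°] simple-harmonic, h=-20: θ=229.7° here. β=69.8, B=142. -20/2·(1 − cos(π·0.4915)) = -9.7345 → s = 16.2655

16.2655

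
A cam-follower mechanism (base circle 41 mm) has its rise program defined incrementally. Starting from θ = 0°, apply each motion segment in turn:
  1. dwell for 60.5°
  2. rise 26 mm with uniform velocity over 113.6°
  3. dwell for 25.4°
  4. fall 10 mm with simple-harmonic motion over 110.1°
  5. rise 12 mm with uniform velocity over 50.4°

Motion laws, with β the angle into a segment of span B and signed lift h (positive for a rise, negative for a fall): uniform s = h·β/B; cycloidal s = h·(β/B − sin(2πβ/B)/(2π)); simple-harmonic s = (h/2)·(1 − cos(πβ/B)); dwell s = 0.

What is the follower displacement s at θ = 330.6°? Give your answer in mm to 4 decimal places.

seg 1 [0°–60.5°] dwell: s stays 0.0000
seg 2 [60.5°–174.1°] uniform, h=26: full span → s += 26 → s = 26.0000
seg 3 [174.1°–199.5°] dwell: s stays 26.0000
seg 4 [199.5°–309.6°] simple-harmonic, h=-10: full span → s += -10 → s = 16.0000
seg 5 [309.6°–360°] uniform, h=12: θ=330.6° here. β=21, B=50.4. 12·21/50.4 = 5.0000 → s = 21.0000

21.0000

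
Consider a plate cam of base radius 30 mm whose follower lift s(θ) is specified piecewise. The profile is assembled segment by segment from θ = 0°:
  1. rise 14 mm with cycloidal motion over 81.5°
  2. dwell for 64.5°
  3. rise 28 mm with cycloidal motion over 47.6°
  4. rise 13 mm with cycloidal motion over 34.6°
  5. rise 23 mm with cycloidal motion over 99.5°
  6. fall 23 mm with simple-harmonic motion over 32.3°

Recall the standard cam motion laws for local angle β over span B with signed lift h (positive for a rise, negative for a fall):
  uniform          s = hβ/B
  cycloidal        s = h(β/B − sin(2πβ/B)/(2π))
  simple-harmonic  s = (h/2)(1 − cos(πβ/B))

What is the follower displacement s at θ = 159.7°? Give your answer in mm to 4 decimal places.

seg 1 [0°–81.5°] cycloidal, h=14: full span → s += 14 → s = 14.0000
seg 2 [81.5°–146°] dwell: s stays 14.0000
seg 3 [146°–193.6°] cycloidal, h=28: θ=159.7° here. β=13.7, B=47.6. 28·(0.2878 − sin(2π·0.2878)/(2π)) = 3.7277 → s = 17.7277

17.7277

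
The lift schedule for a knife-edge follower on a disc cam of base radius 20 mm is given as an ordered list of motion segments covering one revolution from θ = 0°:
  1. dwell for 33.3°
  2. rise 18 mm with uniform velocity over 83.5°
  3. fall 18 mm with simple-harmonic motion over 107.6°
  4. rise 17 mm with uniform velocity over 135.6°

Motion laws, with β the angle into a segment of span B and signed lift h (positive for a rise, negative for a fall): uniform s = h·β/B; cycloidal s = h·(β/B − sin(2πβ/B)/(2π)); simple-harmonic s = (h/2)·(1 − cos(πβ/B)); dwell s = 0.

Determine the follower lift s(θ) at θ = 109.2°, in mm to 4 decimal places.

seg 1 [0°–33.3°] dwell: s stays 0.0000
seg 2 [33.3°–116.8°] uniform, h=18: θ=109.2° here. β=75.9, B=83.5. 18·75.9/83.5 = 16.3617 → s = 16.3617

16.3617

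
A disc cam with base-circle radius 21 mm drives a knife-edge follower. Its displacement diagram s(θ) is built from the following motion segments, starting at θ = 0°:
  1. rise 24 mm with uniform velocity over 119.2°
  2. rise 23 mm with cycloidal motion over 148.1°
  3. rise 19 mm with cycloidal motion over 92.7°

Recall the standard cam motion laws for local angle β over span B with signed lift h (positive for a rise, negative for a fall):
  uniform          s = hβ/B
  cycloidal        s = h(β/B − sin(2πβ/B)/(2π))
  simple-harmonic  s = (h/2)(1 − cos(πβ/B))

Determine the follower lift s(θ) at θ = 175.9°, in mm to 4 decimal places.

seg 1 [0°–119.2°] uniform, h=24: full span → s += 24 → s = 24.0000
seg 2 [119.2°–267.3°] cycloidal, h=23: θ=175.9° here. β=56.7, B=148.1. 23·(0.3828 − sin(2π·0.3828)/(2π)) = 6.3479 → s = 30.3479

30.3479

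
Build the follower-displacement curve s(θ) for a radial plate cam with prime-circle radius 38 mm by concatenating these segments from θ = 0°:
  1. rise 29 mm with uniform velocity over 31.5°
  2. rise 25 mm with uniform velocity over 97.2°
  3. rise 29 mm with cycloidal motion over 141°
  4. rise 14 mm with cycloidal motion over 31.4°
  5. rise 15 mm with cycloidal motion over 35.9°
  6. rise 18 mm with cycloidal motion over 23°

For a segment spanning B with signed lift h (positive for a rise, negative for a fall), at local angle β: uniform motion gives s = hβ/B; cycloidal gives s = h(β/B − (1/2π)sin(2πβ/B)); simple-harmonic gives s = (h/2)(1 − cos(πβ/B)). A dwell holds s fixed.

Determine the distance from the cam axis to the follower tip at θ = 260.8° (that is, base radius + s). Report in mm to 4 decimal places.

seg 1 [0°–31.5°] uniform, h=29: full span → s += 29 → s = 29.0000
seg 2 [31.5°–128.7°] uniform, h=25: full span → s += 25 → s = 54.0000
seg 3 [128.7°–269.7°] cycloidal, h=29: θ=260.8° here. β=132.1, B=141. 29·(0.9369 − sin(2π·0.9369)/(2π)) = 28.9524 → s = 82.9524
radial distance = base radius + s = 38 + 82.9524 = 120.9524

120.9524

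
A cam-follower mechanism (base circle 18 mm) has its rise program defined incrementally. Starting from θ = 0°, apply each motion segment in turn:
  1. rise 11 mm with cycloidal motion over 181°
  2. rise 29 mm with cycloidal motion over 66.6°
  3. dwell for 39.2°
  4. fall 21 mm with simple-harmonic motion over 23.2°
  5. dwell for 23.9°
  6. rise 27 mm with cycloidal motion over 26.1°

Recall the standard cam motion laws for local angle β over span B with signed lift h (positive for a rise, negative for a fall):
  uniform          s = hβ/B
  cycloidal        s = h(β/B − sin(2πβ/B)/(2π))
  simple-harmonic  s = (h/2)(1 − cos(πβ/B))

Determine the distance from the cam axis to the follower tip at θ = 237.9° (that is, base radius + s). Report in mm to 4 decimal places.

seg 1 [0°–181°] cycloidal, h=11: full span → s += 11 → s = 11.0000
seg 2 [181°–247.6°] cycloidal, h=29: θ=237.9° here. β=56.9, B=66.6. 29·(0.8544 − sin(2π·0.8544)/(2π)) = 28.4347 → s = 39.4347
radial distance = base radius + s = 18 + 39.4347 = 57.4347

57.4347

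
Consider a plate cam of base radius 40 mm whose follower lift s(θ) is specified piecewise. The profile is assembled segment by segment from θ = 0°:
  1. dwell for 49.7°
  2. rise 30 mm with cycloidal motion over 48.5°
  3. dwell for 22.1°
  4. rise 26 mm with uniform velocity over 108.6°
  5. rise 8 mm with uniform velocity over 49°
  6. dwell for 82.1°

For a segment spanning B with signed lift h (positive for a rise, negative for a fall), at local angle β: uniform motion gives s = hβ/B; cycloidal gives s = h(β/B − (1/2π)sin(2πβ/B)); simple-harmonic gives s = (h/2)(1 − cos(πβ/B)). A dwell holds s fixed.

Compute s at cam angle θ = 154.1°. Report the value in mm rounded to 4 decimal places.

seg 1 [0°–49.7°] dwell: s stays 0.0000
seg 2 [49.7°–98.2°] cycloidal, h=30: full span → s += 30 → s = 30.0000
seg 3 [98.2°–120.3°] dwell: s stays 30.0000
seg 4 [120.3°–228.9°] uniform, h=26: θ=154.1° here. β=33.8, B=108.6. 26·33.8/108.6 = 8.0921 → s = 38.0921

38.0921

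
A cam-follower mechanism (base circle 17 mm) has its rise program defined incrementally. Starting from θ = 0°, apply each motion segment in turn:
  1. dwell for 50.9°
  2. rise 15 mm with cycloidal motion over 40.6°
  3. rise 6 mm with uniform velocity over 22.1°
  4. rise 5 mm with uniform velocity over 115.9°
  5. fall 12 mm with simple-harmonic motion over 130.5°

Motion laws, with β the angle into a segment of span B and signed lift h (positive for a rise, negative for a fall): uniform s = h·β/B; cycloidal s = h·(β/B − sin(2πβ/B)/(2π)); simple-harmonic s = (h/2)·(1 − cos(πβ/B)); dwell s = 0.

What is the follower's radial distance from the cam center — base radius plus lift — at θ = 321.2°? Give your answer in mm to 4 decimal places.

seg 1 [0°–50.9°] dwell: s stays 0.0000
seg 2 [50.9°–91.5°] cycloidal, h=15: full span → s += 15 → s = 15.0000
seg 3 [91.5°–113.6°] uniform, h=6: full span → s += 6 → s = 21.0000
seg 4 [113.6°–229.5°] uniform, h=5: full span → s += 5 → s = 26.0000
seg 5 [229.5°–360°] simple-harmonic, h=-12: θ=321.2° here. β=91.7, B=130.5. -12/2·(1 − cos(π·0.7027)) = -9.5675 → s = 16.4325
radial distance = base radius + s = 17 + 16.4325 = 33.4325

33.4325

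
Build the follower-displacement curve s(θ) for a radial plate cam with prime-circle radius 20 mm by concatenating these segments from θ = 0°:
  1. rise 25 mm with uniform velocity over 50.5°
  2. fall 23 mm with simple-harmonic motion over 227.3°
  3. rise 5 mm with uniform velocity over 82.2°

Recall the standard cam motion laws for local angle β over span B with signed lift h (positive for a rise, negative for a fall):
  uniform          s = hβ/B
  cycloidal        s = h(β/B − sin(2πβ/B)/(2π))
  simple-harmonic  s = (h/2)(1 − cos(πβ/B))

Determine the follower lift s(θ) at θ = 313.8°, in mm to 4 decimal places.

seg 1 [0°–50.5°] uniform, h=25: full span → s += 25 → s = 25.0000
seg 2 [50.5°–277.8°] simple-harmonic, h=-23: full span → s += -23 → s = 2.0000
seg 3 [277.8°–360°] uniform, h=5: θ=313.8° here. β=36, B=82.2. 5·36/82.2 = 2.1898 → s = 4.1898

4.1898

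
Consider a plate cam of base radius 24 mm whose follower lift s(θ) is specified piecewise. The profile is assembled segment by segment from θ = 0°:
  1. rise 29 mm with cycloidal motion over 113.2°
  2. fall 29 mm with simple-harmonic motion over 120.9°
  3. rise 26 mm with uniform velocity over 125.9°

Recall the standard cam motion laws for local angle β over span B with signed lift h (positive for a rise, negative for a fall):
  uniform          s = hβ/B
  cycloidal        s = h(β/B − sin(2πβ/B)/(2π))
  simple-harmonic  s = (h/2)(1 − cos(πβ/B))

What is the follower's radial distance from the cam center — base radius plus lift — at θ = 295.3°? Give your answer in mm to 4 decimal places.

seg 1 [0°–113.2°] cycloidal, h=29: full span → s += 29 → s = 29.0000
seg 2 [113.2°–234.1°] simple-harmonic, h=-29: full span → s += -29 → s = 0.0000
seg 3 [234.1°–360°] uniform, h=26: θ=295.3° here. β=61.2, B=125.9. 26·61.2/125.9 = 12.6386 → s = 12.6386
radial distance = base radius + s = 24 + 12.6386 = 36.6386

36.6386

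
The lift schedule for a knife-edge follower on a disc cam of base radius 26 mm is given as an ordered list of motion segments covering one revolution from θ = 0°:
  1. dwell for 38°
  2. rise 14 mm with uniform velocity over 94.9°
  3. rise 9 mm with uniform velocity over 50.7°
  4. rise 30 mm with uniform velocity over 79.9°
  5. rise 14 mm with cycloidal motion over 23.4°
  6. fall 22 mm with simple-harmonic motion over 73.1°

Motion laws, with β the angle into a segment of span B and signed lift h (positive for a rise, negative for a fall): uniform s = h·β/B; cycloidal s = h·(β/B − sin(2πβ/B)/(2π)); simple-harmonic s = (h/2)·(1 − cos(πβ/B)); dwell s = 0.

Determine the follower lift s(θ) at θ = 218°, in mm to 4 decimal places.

seg 1 [0°–38°] dwell: s stays 0.0000
seg 2 [38°–132.9°] uniform, h=14: full span → s += 14 → s = 14.0000
seg 3 [132.9°–183.6°] uniform, h=9: full span → s += 9 → s = 23.0000
seg 4 [183.6°–263.5°] uniform, h=30: θ=218° here. β=34.4, B=79.9. 30·34.4/79.9 = 12.9161 → s = 35.9161

35.9161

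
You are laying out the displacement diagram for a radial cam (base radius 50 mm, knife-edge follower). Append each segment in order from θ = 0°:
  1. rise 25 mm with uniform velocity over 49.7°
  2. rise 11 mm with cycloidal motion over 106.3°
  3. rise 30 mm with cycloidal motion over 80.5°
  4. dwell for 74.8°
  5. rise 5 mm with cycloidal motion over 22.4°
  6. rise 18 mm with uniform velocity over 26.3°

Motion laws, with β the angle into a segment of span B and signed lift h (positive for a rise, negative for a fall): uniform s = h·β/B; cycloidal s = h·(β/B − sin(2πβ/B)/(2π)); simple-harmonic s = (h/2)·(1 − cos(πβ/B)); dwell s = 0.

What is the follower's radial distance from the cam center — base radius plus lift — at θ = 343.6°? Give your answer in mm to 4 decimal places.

seg 1 [0°–49.7°] uniform, h=25: full span → s += 25 → s = 25.0000
seg 2 [49.7°–156°] cycloidal, h=11: full span → s += 11 → s = 36.0000
seg 3 [156°–236.5°] cycloidal, h=30: full span → s += 30 → s = 66.0000
seg 4 [236.5°–311.3°] dwell: s stays 66.0000
seg 5 [311.3°–333.7°] cycloidal, h=5: full span → s += 5 → s = 71.0000
seg 6 [333.7°–360°] uniform, h=18: θ=343.6° here. β=9.9, B=26.3. 18·9.9/26.3 = 6.7757 → s = 77.7757
radial distance = base radius + s = 50 + 77.7757 = 127.7757

127.7757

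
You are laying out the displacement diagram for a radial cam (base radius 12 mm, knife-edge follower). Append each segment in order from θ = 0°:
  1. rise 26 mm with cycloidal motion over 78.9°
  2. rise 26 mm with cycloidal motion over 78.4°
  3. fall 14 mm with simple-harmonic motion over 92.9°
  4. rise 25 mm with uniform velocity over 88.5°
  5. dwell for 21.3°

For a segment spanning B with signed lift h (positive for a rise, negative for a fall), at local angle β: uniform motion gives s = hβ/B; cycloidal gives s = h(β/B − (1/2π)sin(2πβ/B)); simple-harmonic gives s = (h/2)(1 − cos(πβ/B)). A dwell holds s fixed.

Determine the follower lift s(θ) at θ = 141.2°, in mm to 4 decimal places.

seg 1 [0°–78.9°] cycloidal, h=26: full span → s += 26 → s = 26.0000
seg 2 [78.9°–157.3°] cycloidal, h=26: θ=141.2° here. β=62.3, B=78.4. 26·(0.7946 − sin(2π·0.7946)/(2π)) = 24.6370 → s = 50.6370

50.6370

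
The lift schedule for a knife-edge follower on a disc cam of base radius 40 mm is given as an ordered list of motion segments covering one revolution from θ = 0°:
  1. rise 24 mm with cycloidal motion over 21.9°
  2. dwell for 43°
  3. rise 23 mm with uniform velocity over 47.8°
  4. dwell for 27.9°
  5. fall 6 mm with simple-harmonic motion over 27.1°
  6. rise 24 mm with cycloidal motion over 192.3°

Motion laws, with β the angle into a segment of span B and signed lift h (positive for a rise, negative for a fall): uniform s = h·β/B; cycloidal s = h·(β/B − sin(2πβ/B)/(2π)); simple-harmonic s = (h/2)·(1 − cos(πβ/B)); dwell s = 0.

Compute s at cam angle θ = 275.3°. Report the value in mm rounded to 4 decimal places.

seg 1 [0°–21.9°] cycloidal, h=24: full span → s += 24 → s = 24.0000
seg 2 [21.9°–64.9°] dwell: s stays 24.0000
seg 3 [64.9°–112.7°] uniform, h=23: full span → s += 23 → s = 47.0000
seg 4 [112.7°–140.6°] dwell: s stays 47.0000
seg 5 [140.6°–167.7°] simple-harmonic, h=-6: full span → s += -6 → s = 41.0000
seg 6 [167.7°–360°] cycloidal, h=24: θ=275.3° here. β=107.6, B=192.3. 24·(0.5595 − sin(2π·0.5595)/(2π)) = 14.8249 → s = 55.8249

55.8249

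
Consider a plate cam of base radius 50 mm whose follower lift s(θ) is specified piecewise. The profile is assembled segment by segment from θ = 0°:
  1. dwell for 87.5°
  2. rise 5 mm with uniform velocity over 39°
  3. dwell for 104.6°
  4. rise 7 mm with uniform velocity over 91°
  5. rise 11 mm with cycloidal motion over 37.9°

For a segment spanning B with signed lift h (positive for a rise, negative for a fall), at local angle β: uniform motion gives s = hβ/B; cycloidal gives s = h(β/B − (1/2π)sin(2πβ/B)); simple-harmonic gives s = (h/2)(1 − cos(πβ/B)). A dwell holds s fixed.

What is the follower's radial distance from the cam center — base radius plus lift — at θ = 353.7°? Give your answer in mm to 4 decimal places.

seg 1 [0°–87.5°] dwell: s stays 0.0000
seg 2 [87.5°–126.5°] uniform, h=5: full span → s += 5 → s = 5.0000
seg 3 [126.5°–231.1°] dwell: s stays 5.0000
seg 4 [231.1°–322.1°] uniform, h=7: full span → s += 7 → s = 12.0000
seg 5 [322.1°–360°] cycloidal, h=11: θ=353.7° here. β=31.6, B=37.9. 11·(0.8338 − sin(2π·0.8338)/(2π)) = 10.6852 → s = 22.6852
radial distance = base radius + s = 50 + 22.6852 = 72.6852

72.6852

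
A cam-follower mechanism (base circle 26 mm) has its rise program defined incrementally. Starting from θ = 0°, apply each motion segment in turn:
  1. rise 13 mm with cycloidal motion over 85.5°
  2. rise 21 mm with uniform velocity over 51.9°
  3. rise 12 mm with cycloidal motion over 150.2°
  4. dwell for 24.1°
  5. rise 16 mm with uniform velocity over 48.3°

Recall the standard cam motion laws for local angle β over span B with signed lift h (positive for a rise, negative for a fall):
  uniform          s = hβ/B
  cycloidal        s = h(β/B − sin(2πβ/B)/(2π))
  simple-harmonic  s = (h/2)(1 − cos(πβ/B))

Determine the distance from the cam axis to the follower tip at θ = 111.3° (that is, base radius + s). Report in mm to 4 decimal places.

seg 1 [0°–85.5°] cycloidal, h=13: full span → s += 13 → s = 13.0000
seg 2 [85.5°–137.4°] uniform, h=21: θ=111.3° here. β=25.8, B=51.9. 21·25.8/51.9 = 10.4393 → s = 23.4393
radial distance = base radius + s = 26 + 23.4393 = 49.4393

49.4393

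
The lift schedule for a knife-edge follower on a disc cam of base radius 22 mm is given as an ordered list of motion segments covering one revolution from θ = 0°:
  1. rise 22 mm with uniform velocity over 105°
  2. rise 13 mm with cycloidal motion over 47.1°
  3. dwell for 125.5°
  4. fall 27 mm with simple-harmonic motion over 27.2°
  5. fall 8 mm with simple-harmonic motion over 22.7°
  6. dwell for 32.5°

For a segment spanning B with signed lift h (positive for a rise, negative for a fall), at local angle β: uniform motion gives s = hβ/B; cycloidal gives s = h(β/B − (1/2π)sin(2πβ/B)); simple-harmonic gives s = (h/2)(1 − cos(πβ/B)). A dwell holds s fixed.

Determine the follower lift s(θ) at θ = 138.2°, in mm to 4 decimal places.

seg 1 [0°–105°] uniform, h=22: full span → s += 22 → s = 22.0000
seg 2 [105°–152.1°] cycloidal, h=13: θ=138.2° here. β=33.2, B=47.1. 13·(0.7049 − sin(2π·0.7049)/(2π)) = 11.1499 → s = 33.1499

33.1499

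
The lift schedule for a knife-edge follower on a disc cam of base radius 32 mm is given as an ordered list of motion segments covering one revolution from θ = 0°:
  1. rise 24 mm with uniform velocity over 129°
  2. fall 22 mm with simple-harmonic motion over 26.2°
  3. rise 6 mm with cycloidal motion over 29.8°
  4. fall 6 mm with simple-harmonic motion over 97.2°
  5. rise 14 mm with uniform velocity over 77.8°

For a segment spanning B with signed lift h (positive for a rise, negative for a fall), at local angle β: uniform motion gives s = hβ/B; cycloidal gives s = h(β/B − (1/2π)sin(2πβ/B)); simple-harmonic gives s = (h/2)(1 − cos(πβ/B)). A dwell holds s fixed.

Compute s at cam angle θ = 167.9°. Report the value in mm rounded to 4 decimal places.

seg 1 [0°–129°] uniform, h=24: full span → s += 24 → s = 24.0000
seg 2 [129°–155.2°] simple-harmonic, h=-22: full span → s += -22 → s = 2.0000
seg 3 [155.2°–185°] cycloidal, h=6: θ=167.9° here. β=12.7, B=29.8. 6·(0.4262 − sin(2π·0.4262)/(2π)) = 2.1298 → s = 4.1298

4.1298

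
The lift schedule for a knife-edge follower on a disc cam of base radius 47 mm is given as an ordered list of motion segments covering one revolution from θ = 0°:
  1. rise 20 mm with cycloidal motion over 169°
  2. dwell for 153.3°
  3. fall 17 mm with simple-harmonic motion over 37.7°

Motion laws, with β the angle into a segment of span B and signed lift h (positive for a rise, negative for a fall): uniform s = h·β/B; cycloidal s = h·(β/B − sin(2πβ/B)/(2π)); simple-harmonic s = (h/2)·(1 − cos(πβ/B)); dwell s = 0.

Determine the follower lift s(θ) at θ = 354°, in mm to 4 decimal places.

seg 1 [0°–169°] cycloidal, h=20: full span → s += 20 → s = 20.0000
seg 2 [169°–322.3°] dwell: s stays 20.0000
seg 3 [322.3°–360°] simple-harmonic, h=-17: θ=354° here. β=31.7, B=37.7. -17/2·(1 − cos(π·0.8408)) = -15.9595 → s = 4.0405

4.0405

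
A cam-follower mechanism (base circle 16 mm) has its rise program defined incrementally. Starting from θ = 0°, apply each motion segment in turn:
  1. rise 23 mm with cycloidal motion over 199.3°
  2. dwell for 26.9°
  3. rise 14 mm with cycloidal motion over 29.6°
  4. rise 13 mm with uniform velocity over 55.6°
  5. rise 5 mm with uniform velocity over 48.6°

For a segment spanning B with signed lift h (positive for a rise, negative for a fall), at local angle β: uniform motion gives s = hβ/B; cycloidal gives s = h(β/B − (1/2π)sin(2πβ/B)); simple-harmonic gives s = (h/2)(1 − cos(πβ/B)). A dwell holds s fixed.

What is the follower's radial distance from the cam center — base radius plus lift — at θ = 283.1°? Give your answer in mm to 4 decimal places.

seg 1 [0°–199.3°] cycloidal, h=23: full span → s += 23 → s = 23.0000
seg 2 [199.3°–226.2°] dwell: s stays 23.0000
seg 3 [226.2°–255.8°] cycloidal, h=14: full span → s += 14 → s = 37.0000
seg 4 [255.8°–311.4°] uniform, h=13: θ=283.1° here. β=27.3, B=55.6. 13·27.3/55.6 = 6.3831 → s = 43.3831
radial distance = base radius + s = 16 + 43.3831 = 59.3831

59.3831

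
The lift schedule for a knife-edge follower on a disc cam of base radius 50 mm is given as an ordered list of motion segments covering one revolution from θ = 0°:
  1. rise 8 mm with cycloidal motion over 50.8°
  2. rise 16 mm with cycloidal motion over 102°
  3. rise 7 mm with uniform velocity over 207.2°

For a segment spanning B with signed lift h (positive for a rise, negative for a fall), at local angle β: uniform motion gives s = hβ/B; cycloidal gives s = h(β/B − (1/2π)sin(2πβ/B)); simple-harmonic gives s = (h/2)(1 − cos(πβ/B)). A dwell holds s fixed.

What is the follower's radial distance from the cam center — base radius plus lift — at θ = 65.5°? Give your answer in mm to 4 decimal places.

seg 1 [0°–50.8°] cycloidal, h=8: full span → s += 8 → s = 8.0000
seg 2 [50.8°–152.8°] cycloidal, h=16: θ=65.5° here. β=14.7, B=102. 16·(0.1441 − sin(2π·0.1441)/(2π)) = 0.3025 → s = 8.3025
radial distance = base radius + s = 50 + 8.3025 = 58.3025

58.3025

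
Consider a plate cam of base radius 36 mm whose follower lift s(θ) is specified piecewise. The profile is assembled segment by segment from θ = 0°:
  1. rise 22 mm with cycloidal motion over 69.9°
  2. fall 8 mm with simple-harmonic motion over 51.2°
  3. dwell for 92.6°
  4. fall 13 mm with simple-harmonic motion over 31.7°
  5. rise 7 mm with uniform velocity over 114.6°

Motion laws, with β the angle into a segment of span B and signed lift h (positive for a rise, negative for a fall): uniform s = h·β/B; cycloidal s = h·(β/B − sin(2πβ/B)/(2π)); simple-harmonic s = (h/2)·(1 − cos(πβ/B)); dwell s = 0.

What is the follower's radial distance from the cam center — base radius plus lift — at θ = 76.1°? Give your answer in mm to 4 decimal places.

seg 1 [0°–69.9°] cycloidal, h=22: full span → s += 22 → s = 22.0000
seg 2 [69.9°–121.1°] simple-harmonic, h=-8: θ=76.1° here. β=6.2, B=51.2. -8/2·(1 − cos(π·0.1211)) = -0.2860 → s = 21.7140
radial distance = base radius + s = 36 + 21.7140 = 57.7140

57.7140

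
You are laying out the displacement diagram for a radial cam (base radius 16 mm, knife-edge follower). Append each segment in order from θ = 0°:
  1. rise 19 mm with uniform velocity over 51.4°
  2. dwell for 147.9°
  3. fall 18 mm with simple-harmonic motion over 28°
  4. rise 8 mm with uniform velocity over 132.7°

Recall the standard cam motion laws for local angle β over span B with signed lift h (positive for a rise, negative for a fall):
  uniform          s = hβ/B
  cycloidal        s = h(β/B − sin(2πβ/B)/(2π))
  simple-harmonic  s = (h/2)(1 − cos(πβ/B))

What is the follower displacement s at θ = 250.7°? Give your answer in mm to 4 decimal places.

seg 1 [0°–51.4°] uniform, h=19: full span → s += 19 → s = 19.0000
seg 2 [51.4°–199.3°] dwell: s stays 19.0000
seg 3 [199.3°–227.3°] simple-harmonic, h=-18: full span → s += -18 → s = 1.0000
seg 4 [227.3°–360°] uniform, h=8: θ=250.7° here. β=23.4, B=132.7. 8·23.4/132.7 = 1.4107 → s = 2.4107

2.4107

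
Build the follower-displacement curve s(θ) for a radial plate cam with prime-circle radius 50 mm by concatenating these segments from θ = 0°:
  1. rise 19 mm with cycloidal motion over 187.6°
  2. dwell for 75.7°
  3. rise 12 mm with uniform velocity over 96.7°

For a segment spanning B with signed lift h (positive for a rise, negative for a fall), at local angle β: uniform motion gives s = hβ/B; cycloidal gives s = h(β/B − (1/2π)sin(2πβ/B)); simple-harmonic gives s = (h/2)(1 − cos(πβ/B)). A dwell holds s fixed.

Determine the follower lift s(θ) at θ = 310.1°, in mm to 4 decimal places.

seg 1 [0°–187.6°] cycloidal, h=19: full span → s += 19 → s = 19.0000
seg 2 [187.6°–263.3°] dwell: s stays 19.0000
seg 3 [263.3°–360°] uniform, h=12: θ=310.1° here. β=46.8, B=96.7. 12·46.8/96.7 = 5.8077 → s = 24.8077

24.8077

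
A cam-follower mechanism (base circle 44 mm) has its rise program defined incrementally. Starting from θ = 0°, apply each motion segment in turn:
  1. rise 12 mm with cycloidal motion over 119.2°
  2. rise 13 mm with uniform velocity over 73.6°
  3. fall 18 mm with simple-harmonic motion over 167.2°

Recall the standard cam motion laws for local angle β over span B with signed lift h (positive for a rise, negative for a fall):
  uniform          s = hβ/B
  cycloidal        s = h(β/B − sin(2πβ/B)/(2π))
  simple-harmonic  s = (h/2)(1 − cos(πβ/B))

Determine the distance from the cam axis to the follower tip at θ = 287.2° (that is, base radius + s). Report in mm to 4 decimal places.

seg 1 [0°–119.2°] cycloidal, h=12: full span → s += 12 → s = 12.0000
seg 2 [119.2°–192.8°] uniform, h=13: full span → s += 13 → s = 25.0000
seg 3 [192.8°–360°] simple-harmonic, h=-18: θ=287.2° here. β=94.4, B=167.2. -18/2·(1 − cos(π·0.5646)) = -10.8138 → s = 14.1862
radial distance = base radius + s = 44 + 14.1862 = 58.1862

58.1862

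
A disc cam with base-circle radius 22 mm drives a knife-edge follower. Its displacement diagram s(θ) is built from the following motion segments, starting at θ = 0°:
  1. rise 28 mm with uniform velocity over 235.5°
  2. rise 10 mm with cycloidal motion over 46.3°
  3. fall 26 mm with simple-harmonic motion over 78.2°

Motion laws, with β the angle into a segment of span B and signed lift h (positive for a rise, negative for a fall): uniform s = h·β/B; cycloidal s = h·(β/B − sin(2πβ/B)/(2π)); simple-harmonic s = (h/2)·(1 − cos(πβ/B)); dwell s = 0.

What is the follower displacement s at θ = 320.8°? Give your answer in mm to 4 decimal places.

seg 1 [0°–235.5°] uniform, h=28: full span → s += 28 → s = 28.0000
seg 2 [235.5°–281.8°] cycloidal, h=10: full span → s += 10 → s = 38.0000
seg 3 [281.8°–360°] simple-harmonic, h=-26: θ=320.8° here. β=39, B=78.2. -26/2·(1 − cos(π·0.4987)) = -12.9478 → s = 25.0522

25.0522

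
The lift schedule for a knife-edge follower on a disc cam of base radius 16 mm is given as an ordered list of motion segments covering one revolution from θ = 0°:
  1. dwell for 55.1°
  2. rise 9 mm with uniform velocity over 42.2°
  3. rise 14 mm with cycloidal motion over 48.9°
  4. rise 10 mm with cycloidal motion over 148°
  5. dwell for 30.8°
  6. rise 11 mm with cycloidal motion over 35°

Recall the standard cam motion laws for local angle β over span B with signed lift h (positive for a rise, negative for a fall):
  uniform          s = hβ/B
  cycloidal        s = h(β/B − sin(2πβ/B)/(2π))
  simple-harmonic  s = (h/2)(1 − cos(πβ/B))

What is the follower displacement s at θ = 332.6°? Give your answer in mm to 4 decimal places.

seg 1 [0°–55.1°] dwell: s stays 0.0000
seg 2 [55.1°–97.3°] uniform, h=9: full span → s += 9 → s = 9.0000
seg 3 [97.3°–146.2°] cycloidal, h=14: full span → s += 14 → s = 23.0000
seg 4 [146.2°–294.2°] cycloidal, h=10: full span → s += 10 → s = 33.0000
seg 5 [294.2°–325°] dwell: s stays 33.0000
seg 6 [325°–360°] cycloidal, h=11: θ=332.6° here. β=7.6, B=35. 11·(0.2171 − sin(2π·0.2171)/(2π)) = 0.6750 → s = 33.6750

33.6750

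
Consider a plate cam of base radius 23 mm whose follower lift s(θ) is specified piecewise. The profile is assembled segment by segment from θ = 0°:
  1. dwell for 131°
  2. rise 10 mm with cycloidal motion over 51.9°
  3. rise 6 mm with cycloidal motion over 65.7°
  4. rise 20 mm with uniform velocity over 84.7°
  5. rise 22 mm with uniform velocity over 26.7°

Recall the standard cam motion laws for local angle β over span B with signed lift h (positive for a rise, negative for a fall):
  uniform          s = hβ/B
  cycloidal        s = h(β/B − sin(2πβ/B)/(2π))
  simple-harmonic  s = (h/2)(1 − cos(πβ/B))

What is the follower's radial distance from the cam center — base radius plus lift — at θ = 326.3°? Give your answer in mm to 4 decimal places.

seg 1 [0°–131°] dwell: s stays 0.0000
seg 2 [131°–182.9°] cycloidal, h=10: full span → s += 10 → s = 10.0000
seg 3 [182.9°–248.6°] cycloidal, h=6: full span → s += 6 → s = 16.0000
seg 4 [248.6°–333.3°] uniform, h=20: θ=326.3° here. β=77.7, B=84.7. 20·77.7/84.7 = 18.3471 → s = 34.3471
radial distance = base radius + s = 23 + 34.3471 = 57.3471

57.3471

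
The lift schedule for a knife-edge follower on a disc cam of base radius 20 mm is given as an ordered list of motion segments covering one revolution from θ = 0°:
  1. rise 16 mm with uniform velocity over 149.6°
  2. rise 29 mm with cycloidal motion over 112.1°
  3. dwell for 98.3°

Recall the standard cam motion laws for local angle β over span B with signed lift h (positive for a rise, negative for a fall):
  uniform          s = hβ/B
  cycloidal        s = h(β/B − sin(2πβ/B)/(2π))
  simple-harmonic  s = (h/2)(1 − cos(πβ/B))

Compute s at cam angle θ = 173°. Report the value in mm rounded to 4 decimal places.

seg 1 [0°–149.6°] uniform, h=16: full span → s += 16 → s = 16.0000
seg 2 [149.6°–261.7°] cycloidal, h=29: θ=173° here. β=23.4, B=112.1. 29·(0.2087 − sin(2π·0.2087)/(2π)) = 1.5922 → s = 17.5922

17.5922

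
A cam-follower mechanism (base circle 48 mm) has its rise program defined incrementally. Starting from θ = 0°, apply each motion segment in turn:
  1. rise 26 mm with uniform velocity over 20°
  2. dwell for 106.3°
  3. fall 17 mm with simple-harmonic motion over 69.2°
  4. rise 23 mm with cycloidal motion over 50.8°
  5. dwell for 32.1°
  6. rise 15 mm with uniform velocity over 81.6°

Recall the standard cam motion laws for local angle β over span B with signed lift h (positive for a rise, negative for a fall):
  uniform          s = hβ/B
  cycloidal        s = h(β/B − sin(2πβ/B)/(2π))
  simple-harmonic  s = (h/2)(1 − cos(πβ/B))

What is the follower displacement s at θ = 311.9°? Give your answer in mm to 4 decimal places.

seg 1 [0°–20°] uniform, h=26: full span → s += 26 → s = 26.0000
seg 2 [20°–126.3°] dwell: s stays 26.0000
seg 3 [126.3°–195.5°] simple-harmonic, h=-17: full span → s += -17 → s = 9.0000
seg 4 [195.5°–246.3°] cycloidal, h=23: full span → s += 23 → s = 32.0000
seg 5 [246.3°–278.4°] dwell: s stays 32.0000
seg 6 [278.4°–360°] uniform, h=15: θ=311.9° here. β=33.5, B=81.6. 15·33.5/81.6 = 6.1581 → s = 38.1581

38.1581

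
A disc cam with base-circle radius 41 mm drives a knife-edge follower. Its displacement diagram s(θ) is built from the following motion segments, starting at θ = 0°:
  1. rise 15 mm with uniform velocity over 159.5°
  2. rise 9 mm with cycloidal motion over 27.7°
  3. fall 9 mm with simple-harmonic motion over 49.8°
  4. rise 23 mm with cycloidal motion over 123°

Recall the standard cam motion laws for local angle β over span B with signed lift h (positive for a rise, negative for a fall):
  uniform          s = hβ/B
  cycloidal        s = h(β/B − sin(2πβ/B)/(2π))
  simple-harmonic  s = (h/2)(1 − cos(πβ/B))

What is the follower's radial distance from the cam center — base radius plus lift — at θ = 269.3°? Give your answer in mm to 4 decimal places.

seg 1 [0°–159.5°] uniform, h=15: full span → s += 15 → s = 15.0000
seg 2 [159.5°–187.2°] cycloidal, h=9: full span → s += 9 → s = 24.0000
seg 3 [187.2°–237°] simple-harmonic, h=-9: full span → s += -9 → s = 15.0000
seg 4 [237°–360°] cycloidal, h=23: θ=269.3° here. β=32.3, B=123. 23·(0.2626 − sin(2π·0.2626)/(2π)) = 2.3907 → s = 17.3907
radial distance = base radius + s = 41 + 17.3907 = 58.3907

58.3907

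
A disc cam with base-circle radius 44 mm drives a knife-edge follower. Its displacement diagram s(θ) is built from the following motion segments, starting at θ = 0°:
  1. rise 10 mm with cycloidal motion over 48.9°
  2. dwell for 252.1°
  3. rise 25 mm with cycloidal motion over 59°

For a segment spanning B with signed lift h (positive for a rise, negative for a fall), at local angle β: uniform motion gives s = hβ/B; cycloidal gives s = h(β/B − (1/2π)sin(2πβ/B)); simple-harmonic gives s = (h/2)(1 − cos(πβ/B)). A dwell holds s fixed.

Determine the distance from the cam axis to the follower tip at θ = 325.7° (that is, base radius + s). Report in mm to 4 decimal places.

seg 1 [0°–48.9°] cycloidal, h=10: full span → s += 10 → s = 10.0000
seg 2 [48.9°–301°] dwell: s stays 10.0000
seg 3 [301°–360°] cycloidal, h=25: θ=325.7° here. β=24.7, B=59. 25·(0.4186 − sin(2π·0.4186)/(2π)) = 8.5196 → s = 18.5196
radial distance = base radius + s = 44 + 18.5196 = 62.5196

62.5196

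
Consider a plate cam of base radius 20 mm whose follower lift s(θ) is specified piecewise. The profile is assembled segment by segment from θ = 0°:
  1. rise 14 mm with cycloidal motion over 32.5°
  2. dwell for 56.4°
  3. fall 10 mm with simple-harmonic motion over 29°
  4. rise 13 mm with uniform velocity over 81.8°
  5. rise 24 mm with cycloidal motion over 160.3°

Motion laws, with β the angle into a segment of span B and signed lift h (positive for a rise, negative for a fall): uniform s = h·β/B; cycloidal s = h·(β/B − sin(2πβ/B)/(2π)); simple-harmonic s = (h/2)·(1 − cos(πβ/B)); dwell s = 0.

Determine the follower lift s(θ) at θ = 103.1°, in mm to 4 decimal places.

seg 1 [0°–32.5°] cycloidal, h=14: full span → s += 14 → s = 14.0000
seg 2 [32.5°–88.9°] dwell: s stays 14.0000
seg 3 [88.9°–117.9°] simple-harmonic, h=-10: θ=103.1° here. β=14.2, B=29. -10/2·(1 − cos(π·0.4897)) = -4.8375 → s = 9.1625

9.1625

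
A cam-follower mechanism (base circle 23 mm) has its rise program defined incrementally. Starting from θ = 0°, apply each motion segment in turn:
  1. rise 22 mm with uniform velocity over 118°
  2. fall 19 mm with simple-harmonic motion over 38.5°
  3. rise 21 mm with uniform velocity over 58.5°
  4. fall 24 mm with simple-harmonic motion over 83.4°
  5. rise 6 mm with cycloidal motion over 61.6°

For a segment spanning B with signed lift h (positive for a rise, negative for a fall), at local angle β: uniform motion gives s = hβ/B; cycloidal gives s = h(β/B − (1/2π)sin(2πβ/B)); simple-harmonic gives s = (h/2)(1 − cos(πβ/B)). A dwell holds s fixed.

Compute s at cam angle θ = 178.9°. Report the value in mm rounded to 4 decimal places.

seg 1 [0°–118°] uniform, h=22: full span → s += 22 → s = 22.0000
seg 2 [118°–156.5°] simple-harmonic, h=-19: full span → s += -19 → s = 3.0000
seg 3 [156.5°–215°] uniform, h=21: θ=178.9° here. β=22.4, B=58.5. 21·22.4/58.5 = 8.0410 → s = 11.0410

11.0410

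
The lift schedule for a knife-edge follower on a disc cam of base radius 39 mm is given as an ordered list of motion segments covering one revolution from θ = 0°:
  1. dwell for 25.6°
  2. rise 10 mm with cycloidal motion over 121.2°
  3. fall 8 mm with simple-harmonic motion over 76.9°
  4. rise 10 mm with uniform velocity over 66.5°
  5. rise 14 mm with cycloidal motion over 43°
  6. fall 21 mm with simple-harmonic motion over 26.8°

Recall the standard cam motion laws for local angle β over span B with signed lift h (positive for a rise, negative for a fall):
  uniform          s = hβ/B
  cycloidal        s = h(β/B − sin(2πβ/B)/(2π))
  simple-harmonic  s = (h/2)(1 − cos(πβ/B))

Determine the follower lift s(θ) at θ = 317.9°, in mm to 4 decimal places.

seg 1 [0°–25.6°] dwell: s stays 0.0000
seg 2 [25.6°–146.8°] cycloidal, h=10: full span → s += 10 → s = 10.0000
seg 3 [146.8°–223.7°] simple-harmonic, h=-8: full span → s += -8 → s = 2.0000
seg 4 [223.7°–290.2°] uniform, h=10: full span → s += 10 → s = 12.0000
seg 5 [290.2°–333.2°] cycloidal, h=14: θ=317.9° here. β=27.7, B=43. 14·(0.6442 − sin(2π·0.6442)/(2π)) = 10.7722 → s = 22.7722

22.7722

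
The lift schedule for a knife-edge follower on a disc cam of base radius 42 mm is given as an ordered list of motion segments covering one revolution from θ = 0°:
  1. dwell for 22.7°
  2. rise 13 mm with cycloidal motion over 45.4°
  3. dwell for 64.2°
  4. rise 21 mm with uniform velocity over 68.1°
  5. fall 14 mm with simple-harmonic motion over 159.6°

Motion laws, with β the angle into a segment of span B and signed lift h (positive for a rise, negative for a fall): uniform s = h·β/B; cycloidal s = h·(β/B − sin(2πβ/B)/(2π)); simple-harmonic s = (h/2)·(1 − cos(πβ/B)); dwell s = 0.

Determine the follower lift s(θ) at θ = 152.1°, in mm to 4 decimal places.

seg 1 [0°–22.7°] dwell: s stays 0.0000
seg 2 [22.7°–68.1°] cycloidal, h=13: full span → s += 13 → s = 13.0000
seg 3 [68.1°–132.3°] dwell: s stays 13.0000
seg 4 [132.3°–200.4°] uniform, h=21: θ=152.1° here. β=19.8, B=68.1. 21·19.8/68.1 = 6.1057 → s = 19.1057

19.1057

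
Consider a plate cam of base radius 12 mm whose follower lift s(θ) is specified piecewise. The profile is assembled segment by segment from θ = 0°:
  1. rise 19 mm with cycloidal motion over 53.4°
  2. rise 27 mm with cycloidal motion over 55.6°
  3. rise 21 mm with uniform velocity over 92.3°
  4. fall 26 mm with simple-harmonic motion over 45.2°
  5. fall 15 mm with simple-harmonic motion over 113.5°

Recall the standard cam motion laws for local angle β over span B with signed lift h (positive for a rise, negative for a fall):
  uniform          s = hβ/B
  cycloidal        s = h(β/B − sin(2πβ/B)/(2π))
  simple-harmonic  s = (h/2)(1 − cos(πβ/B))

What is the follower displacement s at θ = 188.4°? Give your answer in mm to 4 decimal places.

seg 1 [0°–53.4°] cycloidal, h=19: full span → s += 19 → s = 19.0000
seg 2 [53.4°–109°] cycloidal, h=27: full span → s += 27 → s = 46.0000
seg 3 [109°–201.3°] uniform, h=21: θ=188.4° here. β=79.4, B=92.3. 21·79.4/92.3 = 18.0650 → s = 64.0650

64.0650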